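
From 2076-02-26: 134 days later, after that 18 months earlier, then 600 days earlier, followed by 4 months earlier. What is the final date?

Adding 134 days from February 26, 2076:
February has 29 days, so 29 − 26 = 3 days remain after February 26, 2076; 134 − 3 = 131 left.
March 2076 has 31 days: 131 − 31 = 100 left.
April 2076 has 30 days: 100 − 30 = 70 left.
May 2076 has 31 days: 70 − 31 = 39 left.
June 2076 has 30 days: 39 − 30 = 9 left.
9 days into July 2076 → July 9, 2076.
Going back 18 months from July 9, 2076:
month 7 − 18 = -11, which is month 1 of year 2075 → January 2075.
Day 9 is valid in January, giving January 9, 2075.
Going back 600 days from January 9, 2075:
Going back 9 days from January 9, 2075 reaches the end of the previous month; 600 − 9 = 591 left.
December 2074 has 31 days: 591 − 31 = 560 left.
November 2074 has 30 days: 560 − 30 = 530 left.
October 2074 has 31 days: 530 − 31 = 499 left.
September 2074 has 30 days: 499 − 30 = 469 left.
August 2074 has 31 days: 469 − 31 = 438 left.
July 2074 has 31 days: 438 − 31 = 407 left.
June 2074 has 30 days: 407 − 30 = 377 left.
May 2074 has 31 days: 377 − 31 = 346 left.
April 2074 has 30 days: 346 − 30 = 316 left.
March 2074 has 31 days: 316 − 31 = 285 left.
February 2074 has 28 days (2074 is not a leap year): 285 − 28 = 257 left.
January 2074 has 31 days: 257 − 31 = 226 left.
December 2073 has 31 days: 226 − 31 = 195 left.
November 2073 has 30 days: 195 − 30 = 165 left.
October 2073 has 31 days: 165 − 31 = 134 left.
September 2073 has 30 days: 134 − 30 = 104 left.
August 2073 has 31 days: 104 − 31 = 73 left.
July 2073 has 31 days: 73 − 31 = 42 left.
June 2073 has 30 days: 42 − 30 = 12 left.
May 2073 has 31 days; 31 − 12 = 19 → May 19, 2073.
Counting back 4 months from May 19, 2073:
month 5 − 4 = 1 → January 2073.
Day 19 is valid in January, giving January 19, 2073.

January 19, 2073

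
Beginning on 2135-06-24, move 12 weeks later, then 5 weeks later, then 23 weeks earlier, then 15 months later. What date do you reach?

August 13, 2136

Counting forward 12 weeks (= 84 days) from June 24, 2135:
June has 30 days, so 30 − 24 = 6 days remain after June 24, 2135; 84 − 6 = 78 left.
July 2135 has 31 days: 78 − 31 = 47 left.
August 2135 has 31 days: 47 − 31 = 16 left.
16 days into September 2135 → September 16, 2135.
Counting forward 5 weeks (= 35 days) from September 16, 2135:
September has 30 days, so 30 − 16 = 14 days remain after September 16, 2135; 35 − 14 = 21 left.
21 days into October 2135 → October 21, 2135.
Going back 23 weeks (= 161 days) from October 21, 2135:
Going back 21 days from October 21, 2135 reaches the end of the previous month; 161 − 21 = 140 left.
September 2135 has 30 days: 140 − 30 = 110 left.
August 2135 has 31 days: 110 − 31 = 79 left.
July 2135 has 31 days: 79 − 31 = 48 left.
June 2135 has 30 days: 48 − 30 = 18 left.
May 2135 has 31 days; 31 − 18 = 13 → May 13, 2135.
Adding 15 months from May 13, 2135:
month 5 + 15 = 20, which is month 8 of year 2136 → August 2136.
Day 13 is valid in August, giving August 13, 2136.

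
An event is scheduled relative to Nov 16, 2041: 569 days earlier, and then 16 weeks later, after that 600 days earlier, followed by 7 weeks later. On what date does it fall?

February 12, 2039

Going back 569 days from November 16, 2041:
Going back 16 days from November 16, 2041 reaches the end of the previous month; 569 − 16 = 553 left.
October 2041 has 31 days: 553 − 31 = 522 left.
September 2041 has 30 days: 522 − 30 = 492 left.
August 2041 has 31 days: 492 − 31 = 461 left.
July 2041 has 31 days: 461 − 31 = 430 left.
June 2041 has 30 days: 430 − 30 = 400 left.
May 2041 has 31 days: 400 − 31 = 369 left.
April 2041 has 30 days: 369 − 30 = 339 left.
March 2041 has 31 days: 339 − 31 = 308 left.
February 2041 has 28 days (2041 is not a leap year): 308 − 28 = 280 left.
January 2041 has 31 days: 280 − 31 = 249 left.
December 2040 has 31 days: 249 − 31 = 218 left.
November 2040 has 30 days: 218 − 30 = 188 left.
October 2040 has 31 days: 188 − 31 = 157 left.
September 2040 has 30 days: 157 − 30 = 127 left.
August 2040 has 31 days: 127 − 31 = 96 left.
July 2040 has 31 days: 96 − 31 = 65 left.
June 2040 has 30 days: 65 − 30 = 35 left.
May 2040 has 31 days: 35 − 31 = 4 left.
April 2040 has 30 days; 30 − 4 = 26 → April 26, 2040.
Advancing 16 weeks (= 112 days) from April 26, 2040:
April has 30 days, so 30 − 26 = 4 days remain after April 26, 2040; 112 − 4 = 108 left.
May 2040 has 31 days: 108 − 31 = 77 left.
June 2040 has 30 days: 77 − 30 = 47 left.
July 2040 has 31 days: 47 − 31 = 16 left.
16 days into August 2040 → August 16, 2040.
Counting back 600 days from August 16, 2040:
Going back 16 days from August 16, 2040 reaches the end of the previous month; 600 − 16 = 584 left.
July 2040 has 31 days: 584 − 31 = 553 left.
June 2040 has 30 days: 553 − 30 = 523 left.
May 2040 has 31 days: 523 − 31 = 492 left.
April 2040 has 30 days: 492 − 30 = 462 left.
March 2040 has 31 days: 462 − 31 = 431 left.
February 2040 has 29 days (2040 is a leap year): 431 − 29 = 402 left.
January 2040 has 31 days: 402 − 31 = 371 left.
December 2039 has 31 days: 371 − 31 = 340 left.
November 2039 has 30 days: 340 − 30 = 310 left.
October 2039 has 31 days: 310 − 31 = 279 left.
September 2039 has 30 days: 279 − 30 = 249 left.
August 2039 has 31 days: 249 − 31 = 218 left.
July 2039 has 31 days: 218 − 31 = 187 left.
June 2039 has 30 days: 187 − 30 = 157 left.
May 2039 has 31 days: 157 − 31 = 126 left.
April 2039 has 30 days: 126 − 30 = 96 left.
March 2039 has 31 days: 96 − 31 = 65 left.
February 2039 has 28 days (2039 is not a leap year): 65 − 28 = 37 left.
January 2039 has 31 days: 37 − 31 = 6 left.
December 2038 has 31 days; 31 − 6 = 25 → December 25, 2038.
Adding 7 weeks (= 49 days) from December 25, 2038:
December has 31 days, so 31 − 25 = 6 days remain after December 25, 2038; 49 − 6 = 43 left.
January 2039 has 31 days: 43 − 31 = 12 left.
12 days into February 2039 → February 12, 2039.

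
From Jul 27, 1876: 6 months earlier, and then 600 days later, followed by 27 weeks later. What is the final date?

Counting back 6 months from July 27, 1876:
month 7 − 6 = 1 → January 1876.
Day 27 is valid in January, giving January 27, 1876.
Adding 600 days from January 27, 1876:
January has 31 days, so 31 − 27 = 4 days remain after January 27, 1876; 600 − 4 = 596 left.
February 1876 has 29 days (1876 is a leap year): 596 − 29 = 567 left.
March 1876 has 31 days: 567 − 31 = 536 left.
April 1876 has 30 days: 536 − 30 = 506 left.
May 1876 has 31 days: 506 − 31 = 475 left.
June 1876 has 30 days: 475 − 30 = 445 left.
July 1876 has 31 days: 445 − 31 = 414 left.
August 1876 has 31 days: 414 − 31 = 383 left.
September 1876 has 30 days: 383 − 30 = 353 left.
October 1876 has 31 days: 353 − 31 = 322 left.
November 1876 has 30 days: 322 − 30 = 292 left.
December 1876 has 31 days: 292 − 31 = 261 left.
January 1877 has 31 days: 261 − 31 = 230 left.
February 1877 has 28 days (1877 is not a leap year): 230 − 28 = 202 left.
March 1877 has 31 days: 202 − 31 = 171 left.
April 1877 has 30 days: 171 − 30 = 141 left.
May 1877 has 31 days: 141 − 31 = 110 left.
June 1877 has 30 days: 110 − 30 = 80 left.
July 1877 has 31 days: 80 − 31 = 49 left.
August 1877 has 31 days: 49 − 31 = 18 left.
18 days into September 1877 → September 18, 1877.
Adding 27 weeks (= 189 days) from September 18, 1877:
September has 30 days, so 30 − 18 = 12 days remain after September 18, 1877; 189 − 12 = 177 left.
October 1877 has 31 days: 177 − 31 = 146 left.
November 1877 has 30 days: 146 − 30 = 116 left.
December 1877 has 31 days: 116 − 31 = 85 left.
January 1878 has 31 days: 85 − 31 = 54 left.
February 1878 has 28 days (1878 is not a leap year): 54 − 28 = 26 left.
26 days into March 1878 → March 26, 1878.

March 26, 1878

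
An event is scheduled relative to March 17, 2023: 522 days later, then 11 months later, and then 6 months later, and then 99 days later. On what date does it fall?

Adding 522 days from March 17, 2023:
March has 31 days, so 31 − 17 = 14 days remain after March 17, 2023; 522 − 14 = 508 left.
April 2023 has 30 days: 508 − 30 = 478 left.
May 2023 has 31 days: 478 − 31 = 447 left.
June 2023 has 30 days: 447 − 30 = 417 left.
July 2023 has 31 days: 417 − 31 = 386 left.
August 2023 has 31 days: 386 − 31 = 355 left.
September 2023 has 30 days: 355 − 30 = 325 left.
October 2023 has 31 days: 325 − 31 = 294 left.
November 2023 has 30 days: 294 − 30 = 264 left.
December 2023 has 31 days: 264 − 31 = 233 left.
January 2024 has 31 days: 233 − 31 = 202 left.
February 2024 has 29 days (2024 is a leap year): 202 − 29 = 173 left.
March 2024 has 31 days: 173 − 31 = 142 left.
April 2024 has 30 days: 142 − 30 = 112 left.
May 2024 has 31 days: 112 − 31 = 81 left.
June 2024 has 30 days: 81 − 30 = 51 left.
July 2024 has 31 days: 51 − 31 = 20 left.
20 days into August 2024 → August 20, 2024.
Advancing 11 months from August 20, 2024:
month 8 + 11 = 19, which is month 7 of year 2025 → July 2025.
Day 20 is valid in July, giving July 20, 2025.
Counting forward 6 months from July 20, 2025:
month 7 + 6 = 13, which is month 1 of year 2026 → January 2026.
Day 20 is valid in January, giving January 20, 2026.
Adding 99 days from January 20, 2026:
January has 31 days, so 31 − 20 = 11 days remain after January 20, 2026; 99 − 11 = 88 left.
February 2026 has 28 days (2026 is not a leap year): 88 − 28 = 60 left.
March 2026 has 31 days: 60 − 31 = 29 left.
29 days into April 2026 → April 29, 2026.

April 29, 2026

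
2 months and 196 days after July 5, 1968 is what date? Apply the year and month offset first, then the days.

March 20, 1969

Advancing 2 months and 196 days from July 5, 1968: first the month/year part, then the days.
month 7 + 2 = 9 → September 1968.
Day 5 is valid in September, giving September 5, 1968.
Now add 196 days from September 5, 1968.
September has 30 days, so 30 − 5 = 25 days remain after September 5, 1968; 196 − 25 = 171 left.
October 1968 has 31 days: 171 − 31 = 140 left.
November 1968 has 30 days: 140 − 30 = 110 left.
December 1968 has 31 days: 110 − 31 = 79 left.
January 1969 has 31 days: 79 − 31 = 48 left.
February 1969 has 28 days (1969 is not a leap year): 48 − 28 = 20 left.
20 days into March 1969 → March 20, 1969.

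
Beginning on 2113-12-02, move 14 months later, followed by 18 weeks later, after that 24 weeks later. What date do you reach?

November 23, 2115

Advancing 14 months from December 2, 2113:
month 12 + 14 = 26, which is month 2 of year 2115 → February 2115.
Day 2 is valid in February, giving February 2, 2115.
Advancing 18 weeks (= 126 days) from February 2, 2115:
February has 28 days, so 28 − 2 = 26 days remain after February 2, 2115; 126 − 26 = 100 left.
March 2115 has 31 days: 100 − 31 = 69 left.
April 2115 has 30 days: 69 − 30 = 39 left.
May 2115 has 31 days: 39 − 31 = 8 left.
8 days into June 2115 → June 8, 2115.
Counting forward 24 weeks (= 168 days) from June 8, 2115:
June has 30 days, so 30 − 8 = 22 days remain after June 8, 2115; 168 − 22 = 146 left.
July 2115 has 31 days: 146 − 31 = 115 left.
August 2115 has 31 days: 115 − 31 = 84 left.
September 2115 has 30 days: 84 − 30 = 54 left.
October 2115 has 31 days: 54 − 31 = 23 left.
23 days into November 2115 → November 23, 2115.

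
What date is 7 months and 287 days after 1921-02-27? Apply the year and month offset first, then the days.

July 11, 1922

Adding 7 months and 287 days from February 27, 1921: first the month/year part, then the days.
month 2 + 7 = 9 → September 1921.
Day 27 is valid in September, giving September 27, 1921.
Now add 287 days from September 27, 1921.
September has 30 days, so 30 − 27 = 3 days remain after September 27, 1921; 287 − 3 = 284 left.
October 1921 has 31 days: 284 − 31 = 253 left.
November 1921 has 30 days: 253 − 30 = 223 left.
December 1921 has 31 days: 223 − 31 = 192 left.
January 1922 has 31 days: 192 − 31 = 161 left.
February 1922 has 28 days (1922 is not a leap year): 161 − 28 = 133 left.
March 1922 has 31 days: 133 − 31 = 102 left.
April 1922 has 30 days: 102 − 30 = 72 left.
May 1922 has 31 days: 72 − 31 = 41 left.
June 1922 has 30 days: 41 − 30 = 11 left.
11 days into July 1922 → July 11, 1922.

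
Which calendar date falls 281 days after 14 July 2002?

April 21, 2003

Adding 281 days from July 14, 2002.
July has 31 days, so 31 − 14 = 17 days remain after July 14, 2002; 281 − 17 = 264 left.
August 2002 has 31 days: 264 − 31 = 233 left.
September 2002 has 30 days: 233 − 30 = 203 left.
October 2002 has 31 days: 203 − 31 = 172 left.
November 2002 has 30 days: 172 − 30 = 142 left.
December 2002 has 31 days: 142 − 31 = 111 left.
January 2003 has 31 days: 111 − 31 = 80 left.
February 2003 has 28 days (2003 is not a leap year): 80 − 28 = 52 left.
March 2003 has 31 days: 52 − 31 = 21 left.
21 days into April 2003 → April 21, 2003.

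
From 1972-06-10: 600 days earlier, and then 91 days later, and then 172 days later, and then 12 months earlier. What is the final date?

July 9, 1970

Going back 600 days from June 10, 1972:
Going back 10 days from June 10, 1972 reaches the end of the previous month; 600 − 10 = 590 left.
May 1972 has 31 days: 590 − 31 = 559 left.
April 1972 has 30 days: 559 − 30 = 529 left.
March 1972 has 31 days: 529 − 31 = 498 left.
February 1972 has 29 days (1972 is a leap year): 498 − 29 = 469 left.
January 1972 has 31 days: 469 − 31 = 438 left.
December 1971 has 31 days: 438 − 31 = 407 left.
November 1971 has 30 days: 407 − 30 = 377 left.
October 1971 has 31 days: 377 − 31 = 346 left.
September 1971 has 30 days: 346 − 30 = 316 left.
August 1971 has 31 days: 316 − 31 = 285 left.
July 1971 has 31 days: 285 − 31 = 254 left.
June 1971 has 30 days: 254 − 30 = 224 left.
May 1971 has 31 days: 224 − 31 = 193 left.
April 1971 has 30 days: 193 − 30 = 163 left.
March 1971 has 31 days: 163 − 31 = 132 left.
February 1971 has 28 days (1971 is not a leap year): 132 − 28 = 104 left.
January 1971 has 31 days: 104 − 31 = 73 left.
December 1970 has 31 days: 73 − 31 = 42 left.
November 1970 has 30 days: 42 − 30 = 12 left.
October 1970 has 31 days; 31 − 12 = 19 → October 19, 1970.
Adding 91 days from October 19, 1970:
October has 31 days, so 31 − 19 = 12 days remain after October 19, 1970; 91 − 12 = 79 left.
November 1970 has 30 days: 79 − 30 = 49 left.
December 1970 has 31 days: 49 − 31 = 18 left.
18 days into January 1971 → January 18, 1971.
Counting forward 172 days from January 18, 1971:
January has 31 days, so 31 − 18 = 13 days remain after January 18, 1971; 172 − 13 = 159 left.
February 1971 has 28 days (1971 is not a leap year): 159 − 28 = 131 left.
March 1971 has 31 days: 131 − 31 = 100 left.
April 1971 has 30 days: 100 − 30 = 70 left.
May 1971 has 31 days: 70 − 31 = 39 left.
June 1971 has 30 days: 39 − 30 = 9 left.
9 days into July 1971 → July 9, 1971.
Going back 12 months from July 9, 1971:
month 7 − 12 = -5, which is month 7 of year 1970 → July 1970.
Day 9 is valid in July, giving July 9, 1970.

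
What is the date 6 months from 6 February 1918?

August 6, 1918

Counting forward 6 months from February 6, 1918.
month 2 + 6 = 8 → August 1918.
Day 6 is valid in August, giving August 6, 1918.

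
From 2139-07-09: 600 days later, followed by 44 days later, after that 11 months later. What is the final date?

March 13, 2142

Advancing 600 days from July 9, 2139:
July has 31 days, so 31 − 9 = 22 days remain after July 9, 2139; 600 − 22 = 578 left.
August 2139 has 31 days: 578 − 31 = 547 left.
September 2139 has 30 days: 547 − 30 = 517 left.
October 2139 has 31 days: 517 − 31 = 486 left.
November 2139 has 30 days: 486 − 30 = 456 left.
December 2139 has 31 days: 456 − 31 = 425 left.
January 2140 has 31 days: 425 − 31 = 394 left.
February 2140 has 29 days (2140 is a leap year): 394 − 29 = 365 left.
March 2140 has 31 days: 365 − 31 = 334 left.
April 2140 has 30 days: 334 − 30 = 304 left.
May 2140 has 31 days: 304 − 31 = 273 left.
June 2140 has 30 days: 273 − 30 = 243 left.
July 2140 has 31 days: 243 − 31 = 212 left.
August 2140 has 31 days: 212 − 31 = 181 left.
September 2140 has 30 days: 181 − 30 = 151 left.
October 2140 has 31 days: 151 − 31 = 120 left.
November 2140 has 30 days: 120 − 30 = 90 left.
December 2140 has 31 days: 90 − 31 = 59 left.
January 2141 has 31 days: 59 − 31 = 28 left.
28 days into February 2141 → February 28, 2141.
Advancing 44 days from February 28, 2141:
February has 28 days, so 28 − 28 = 0 days remain after February 28, 2141; 44 − 0 = 44 left.
March 2141 has 31 days: 44 − 31 = 13 left.
13 days into April 2141 → April 13, 2141.
Counting forward 11 months from April 13, 2141:
month 4 + 11 = 15, which is month 3 of year 2142 → March 2142.
Day 13 is valid in March, giving March 13, 2142.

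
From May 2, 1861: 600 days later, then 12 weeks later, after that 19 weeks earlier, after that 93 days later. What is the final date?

Counting forward 600 days from May 2, 1861:
May has 31 days, so 31 − 2 = 29 days remain after May 2, 1861; 600 − 29 = 571 left.
June 1861 has 30 days: 571 − 30 = 541 left.
July 1861 has 31 days: 541 − 31 = 510 left.
August 1861 has 31 days: 510 − 31 = 479 left.
September 1861 has 30 days: 479 − 30 = 449 left.
October 1861 has 31 days: 449 − 31 = 418 left.
November 1861 has 30 days: 418 − 30 = 388 left.
December 1861 has 31 days: 388 − 31 = 357 left.
January 1862 has 31 days: 357 − 31 = 326 left.
February 1862 has 28 days (1862 is not a leap year): 326 − 28 = 298 left.
March 1862 has 31 days: 298 − 31 = 267 left.
April 1862 has 30 days: 267 − 30 = 237 left.
May 1862 has 31 days: 237 − 31 = 206 left.
June 1862 has 30 days: 206 − 30 = 176 left.
July 1862 has 31 days: 176 − 31 = 145 left.
August 1862 has 31 days: 145 − 31 = 114 left.
September 1862 has 30 days: 114 − 30 = 84 left.
October 1862 has 31 days: 84 − 31 = 53 left.
November 1862 has 30 days: 53 − 30 = 23 left.
23 days into December 1862 → December 23, 1862.
Counting forward 12 weeks (= 84 days) from December 23, 1862:
December has 31 days, so 31 − 23 = 8 days remain after December 23, 1862; 84 − 8 = 76 left.
January 1863 has 31 days: 76 − 31 = 45 left.
February 1863 has 28 days (1863 is not a leap year): 45 − 28 = 17 left.
17 days into March 1863 → March 17, 1863.
Counting back 19 weeks (= 133 days) from March 17, 1863:
Going back 17 days from March 17, 1863 reaches the end of the previous month; 133 − 17 = 116 left.
February 1863 has 28 days (1863 is not a leap year): 116 − 28 = 88 left.
January 1863 has 31 days: 88 − 31 = 57 left.
December 1862 has 31 days: 57 − 31 = 26 left.
November 1862 has 30 days; 30 − 26 = 4 → November 4, 1862.
Adding 93 days from November 4, 1862:
November has 30 days, so 30 − 4 = 26 days remain after November 4, 1862; 93 − 26 = 67 left.
December 1862 has 31 days: 67 − 31 = 36 left.
January 1863 has 31 days: 36 − 31 = 5 left.
5 days into February 1863 → February 5, 1863.

February 5, 1863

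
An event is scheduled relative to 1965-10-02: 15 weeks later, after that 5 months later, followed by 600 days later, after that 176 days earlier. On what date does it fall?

Adding 15 weeks (= 105 days) from October 2, 1965:
October has 31 days, so 31 − 2 = 29 days remain after October 2, 1965; 105 − 29 = 76 left.
November 1965 has 30 days: 76 − 30 = 46 left.
December 1965 has 31 days: 46 − 31 = 15 left.
15 days into January 1966 → January 15, 1966.
Advancing 5 months from January 15, 1966:
month 1 + 5 = 6 → June 1966.
Day 15 is valid in June, giving June 15, 1966.
Counting forward 600 days from June 15, 1966:
June has 30 days, so 30 − 15 = 15 days remain after June 15, 1966; 600 − 15 = 585 left.
July 1966 has 31 days: 585 − 31 = 554 left.
August 1966 has 31 days: 554 − 31 = 523 left.
September 1966 has 30 days: 523 − 30 = 493 left.
October 1966 has 31 days: 493 − 31 = 462 left.
November 1966 has 30 days: 462 − 30 = 432 left.
December 1966 has 31 days: 432 − 31 = 401 left.
January 1967 has 31 days: 401 − 31 = 370 left.
February 1967 has 28 days (1967 is not a leap year): 370 − 28 = 342 left.
March 1967 has 31 days: 342 − 31 = 311 left.
April 1967 has 30 days: 311 − 30 = 281 left.
May 1967 has 31 days: 281 − 31 = 250 left.
June 1967 has 30 days: 250 − 30 = 220 left.
July 1967 has 31 days: 220 − 31 = 189 left.
August 1967 has 31 days: 189 − 31 = 158 left.
September 1967 has 30 days: 158 − 30 = 128 left.
October 1967 has 31 days: 128 − 31 = 97 left.
November 1967 has 30 days: 97 − 30 = 67 left.
December 1967 has 31 days: 67 − 31 = 36 left.
January 1968 has 31 days: 36 − 31 = 5 left.
5 days into February 1968 → February 5, 1968.
Counting back 176 days from February 5, 1968:
Going back 5 days from February 5, 1968 reaches the end of the previous month; 176 − 5 = 171 left.
January 1968 has 31 days: 171 − 31 = 140 left.
December 1967 has 31 days: 140 − 31 = 109 left.
November 1967 has 30 days: 109 − 30 = 79 left.
October 1967 has 31 days: 79 − 31 = 48 left.
September 1967 has 30 days: 48 − 30 = 18 left.
August 1967 has 31 days; 31 − 18 = 13 → August 13, 1967.

August 13, 1967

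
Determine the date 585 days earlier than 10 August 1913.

Going back 585 days from August 10, 1913.
Going back 10 days from August 10, 1913 reaches the end of the previous month; 585 − 10 = 575 left.
July 1913 has 31 days: 575 − 31 = 544 left.
June 1913 has 30 days: 544 − 30 = 514 left.
May 1913 has 31 days: 514 − 31 = 483 left.
April 1913 has 30 days: 483 − 30 = 453 left.
March 1913 has 31 days: 453 − 31 = 422 left.
February 1913 has 28 days (1913 is not a leap year): 422 − 28 = 394 left.
January 1913 has 31 days: 394 − 31 = 363 left.
December 1912 has 31 days: 363 − 31 = 332 left.
November 1912 has 30 days: 332 − 30 = 302 left.
October 1912 has 31 days: 302 − 31 = 271 left.
September 1912 has 30 days: 271 − 30 = 241 left.
August 1912 has 31 days: 241 − 31 = 210 left.
July 1912 has 31 days: 210 − 31 = 179 left.
June 1912 has 30 days: 179 − 30 = 149 left.
May 1912 has 31 days: 149 − 31 = 118 left.
April 1912 has 30 days: 118 − 30 = 88 left.
March 1912 has 31 days: 88 − 31 = 57 left.
February 1912 has 29 days (1912 is a leap year): 57 − 29 = 28 left.
January 1912 has 31 days; 31 − 28 = 3 → January 3, 1912.

January 3, 1912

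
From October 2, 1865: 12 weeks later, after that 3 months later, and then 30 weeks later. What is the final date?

Counting forward 12 weeks (= 84 days) from October 2, 1865:
October has 31 days, so 31 − 2 = 29 days remain after October 2, 1865; 84 − 29 = 55 left.
November 1865 has 30 days: 55 − 30 = 25 left.
25 days into December 1865 → December 25, 1865.
Advancing 3 months from December 25, 1865:
month 12 + 3 = 15, which is month 3 of year 1866 → March 1866.
Day 25 is valid in March, giving March 25, 1866.
Advancing 30 weeks (= 210 days) from March 25, 1866:
March has 31 days, so 31 − 25 = 6 days remain after March 25, 1866; 210 − 6 = 204 left.
April 1866 has 30 days: 204 − 30 = 174 left.
May 1866 has 31 days: 174 − 31 = 143 left.
June 1866 has 30 days: 143 − 30 = 113 left.
July 1866 has 31 days: 113 − 31 = 82 left.
August 1866 has 31 days: 82 − 31 = 51 left.
September 1866 has 30 days: 51 − 30 = 21 left.
21 days into October 1866 → October 21, 1866.

October 21, 1866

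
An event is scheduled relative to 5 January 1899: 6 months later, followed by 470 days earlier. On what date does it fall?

Advancing 6 months from January 5, 1899:
month 1 + 6 = 7 → July 1899.
Day 5 is valid in July, giving July 5, 1899.
Counting back 470 days from July 5, 1899:
Going back 5 days from July 5, 1899 reaches the end of the previous month; 470 − 5 = 465 left.
June 1899 has 30 days: 465 − 30 = 435 left.
May 1899 has 31 days: 435 − 31 = 404 left.
April 1899 has 30 days: 404 − 30 = 374 left.
March 1899 has 31 days: 374 − 31 = 343 left.
February 1899 has 28 days (1899 is not a leap year): 343 − 28 = 315 left.
January 1899 has 31 days: 315 − 31 = 284 left.
December 1898 has 31 days: 284 − 31 = 253 left.
November 1898 has 30 days: 253 − 30 = 223 left.
October 1898 has 31 days: 223 − 31 = 192 left.
September 1898 has 30 days: 192 − 30 = 162 left.
August 1898 has 31 days: 162 − 31 = 131 left.
July 1898 has 31 days: 131 − 31 = 100 left.
June 1898 has 30 days: 100 − 30 = 70 left.
May 1898 has 31 days: 70 − 31 = 39 left.
April 1898 has 30 days: 39 − 30 = 9 left.
March 1898 has 31 days; 31 − 9 = 22 → March 22, 1898.

March 22, 1898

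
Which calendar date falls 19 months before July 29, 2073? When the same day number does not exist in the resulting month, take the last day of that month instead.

December 29, 2071

Counting back 19 months from July 29, 2073.
month 7 − 19 = -12, which is month 12 of year 2071 → December 2071.
Day 29 is valid in December, giving December 29, 2071.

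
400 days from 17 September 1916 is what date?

October 22, 1917

Counting forward 400 days from September 17, 1916.
September has 30 days, so 30 − 17 = 13 days remain after September 17, 1916; 400 − 13 = 387 left.
October 1916 has 31 days: 387 − 31 = 356 left.
November 1916 has 30 days: 356 − 30 = 326 left.
December 1916 has 31 days: 326 − 31 = 295 left.
January 1917 has 31 days: 295 − 31 = 264 left.
February 1917 has 28 days (1917 is not a leap year): 264 − 28 = 236 left.
March 1917 has 31 days: 236 − 31 = 205 left.
April 1917 has 30 days: 205 − 30 = 175 left.
May 1917 has 31 days: 175 − 31 = 144 left.
June 1917 has 30 days: 144 − 30 = 114 left.
July 1917 has 31 days: 114 − 31 = 83 left.
August 1917 has 31 days: 83 − 31 = 52 left.
September 1917 has 30 days: 52 − 30 = 22 left.
22 days into October 1917 → October 22, 1917.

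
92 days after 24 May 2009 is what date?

Advancing 92 days from May 24, 2009.
May has 31 days, so 31 − 24 = 7 days remain after May 24, 2009; 92 − 7 = 85 left.
June 2009 has 30 days: 85 − 30 = 55 left.
July 2009 has 31 days: 55 − 31 = 24 left.
24 days into August 2009 → August 24, 2009.

August 24, 2009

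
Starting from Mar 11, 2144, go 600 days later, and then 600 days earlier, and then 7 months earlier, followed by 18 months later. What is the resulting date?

February 11, 2145

Adding 600 days from March 11, 2144:
March has 31 days, so 31 − 11 = 20 days remain after March 11, 2144; 600 − 20 = 580 left.
April 2144 has 30 days: 580 − 30 = 550 left.
May 2144 has 31 days: 550 − 31 = 519 left.
June 2144 has 30 days: 519 − 30 = 489 left.
July 2144 has 31 days: 489 − 31 = 458 left.
August 2144 has 31 days: 458 − 31 = 427 left.
September 2144 has 30 days: 427 − 30 = 397 left.
October 2144 has 31 days: 397 − 31 = 366 left.
November 2144 has 30 days: 366 − 30 = 336 left.
December 2144 has 31 days: 336 − 31 = 305 left.
January 2145 has 31 days: 305 − 31 = 274 left.
February 2145 has 28 days (2145 is not a leap year): 274 − 28 = 246 left.
March 2145 has 31 days: 246 − 31 = 215 left.
April 2145 has 30 days: 215 − 30 = 185 left.
May 2145 has 31 days: 185 − 31 = 154 left.
June 2145 has 30 days: 154 − 30 = 124 left.
July 2145 has 31 days: 124 − 31 = 93 left.
August 2145 has 31 days: 93 − 31 = 62 left.
September 2145 has 30 days: 62 − 30 = 32 left.
October 2145 has 31 days: 32 − 31 = 1 left.
1 day into November 2145 → November 1, 2145.
Counting back 600 days from November 1, 2145:
Going back 1 day from November 1, 2145 reaches the end of the previous month; 600 − 1 = 599 left.
October 2145 has 31 days: 599 − 31 = 568 left.
September 2145 has 30 days: 568 − 30 = 538 left.
August 2145 has 31 days: 538 − 31 = 507 left.
July 2145 has 31 days: 507 − 31 = 476 left.
June 2145 has 30 days: 476 − 30 = 446 left.
May 2145 has 31 days: 446 − 31 = 415 left.
April 2145 has 30 days: 415 − 30 = 385 left.
March 2145 has 31 days: 385 − 31 = 354 left.
February 2145 has 28 days (2145 is not a leap year): 354 − 28 = 326 left.
January 2145 has 31 days: 326 − 31 = 295 left.
December 2144 has 31 days: 295 − 31 = 264 left.
November 2144 has 30 days: 264 − 30 = 234 left.
October 2144 has 31 days: 234 − 31 = 203 left.
September 2144 has 30 days: 203 − 30 = 173 left.
August 2144 has 31 days: 173 − 31 = 142 left.
July 2144 has 31 days: 142 − 31 = 111 left.
June 2144 has 30 days: 111 − 30 = 81 left.
May 2144 has 31 days: 81 − 31 = 50 left.
April 2144 has 30 days: 50 − 30 = 20 left.
March 2144 has 31 days; 31 − 20 = 11 → March 11, 2144.
Subtracting 7 months from March 11, 2144:
month 3 − 7 = -4, which is month 8 of year 2143 → August 2143.
Day 11 is valid in August, giving August 11, 2143.
Counting forward 18 months from August 11, 2143:
month 8 + 18 = 26, which is month 2 of year 2145 → February 2145.
Day 11 is valid in February, giving February 11, 2145.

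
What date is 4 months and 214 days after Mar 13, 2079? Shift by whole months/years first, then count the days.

February 12, 2080

Adding 4 months and 214 days from March 13, 2079: first the month/year part, then the days.
month 3 + 4 = 7 → July 2079.
Day 13 is valid in July, giving July 13, 2079.
Now add 214 days from July 13, 2079.
July has 31 days, so 31 − 13 = 18 days remain after July 13, 2079; 214 − 18 = 196 left.
August 2079 has 31 days: 196 − 31 = 165 left.
September 2079 has 30 days: 165 − 30 = 135 left.
October 2079 has 31 days: 135 − 31 = 104 left.
November 2079 has 30 days: 104 − 30 = 74 left.
December 2079 has 31 days: 74 − 31 = 43 left.
January 2080 has 31 days: 43 − 31 = 12 left.
12 days into February 2080 → February 12, 2080.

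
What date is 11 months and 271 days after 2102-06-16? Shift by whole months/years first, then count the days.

Adding 11 months and 271 days from June 16, 2102: first the month/year part, then the days.
month 6 + 11 = 17, which is month 5 of year 2103 → May 2103.
Day 16 is valid in May, giving May 16, 2103.
Now add 271 days from May 16, 2103.
May has 31 days, so 31 − 16 = 15 days remain after May 16, 2103; 271 − 15 = 256 left.
June 2103 has 30 days: 256 − 30 = 226 left.
July 2103 has 31 days: 226 − 31 = 195 left.
August 2103 has 31 days: 195 − 31 = 164 left.
September 2103 has 30 days: 164 − 30 = 134 left.
October 2103 has 31 days: 134 − 31 = 103 left.
November 2103 has 30 days: 103 − 30 = 73 left.
December 2103 has 31 days: 73 − 31 = 42 left.
January 2104 has 31 days: 42 − 31 = 11 left.
11 days into February 2104 → February 11, 2104.

February 11, 2104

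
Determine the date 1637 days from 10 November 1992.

May 5, 1997

Counting forward 1637 days from November 10, 1992.
November has 30 days, so 30 − 10 = 20 days remain after November 10, 1992; 1637 − 20 = 1617 left.
December 1992 has 31 days: 1617 − 31 = 1586 left.
January 1993 has 31 days: 1586 − 31 = 1555 left.
February 1993 has 28 days (1993 is not a leap year): 1555 − 28 = 1527 left.
March 1993 has 31 days: 1527 − 31 = 1496 left.
April 1993 has 30 days: 1496 − 30 = 1466 left.
May 1993 has 31 days: 1466 − 31 = 1435 left.
June 1993 has 30 days: 1435 − 30 = 1405 left.
July 1993 has 31 days: 1405 − 31 = 1374 left.
August 1993 has 31 days: 1374 − 31 = 1343 left.
September 1993 has 30 days: 1343 − 30 = 1313 left.
October 1993 has 31 days: 1313 − 31 = 1282 left.
November 1993 has 30 days: 1282 − 30 = 1252 left.
December 1993 has 31 days: 1252 − 31 = 1221 left.
January 1994 has 31 days: 1221 − 31 = 1190 left.
February 1994 has 28 days (1994 is not a leap year): 1190 − 28 = 1162 left.
March 1994 has 31 days: 1162 − 31 = 1131 left.
April 1994 has 30 days: 1131 − 30 = 1101 left.
May 1994 has 31 days: 1101 − 31 = 1070 left.
June 1994 has 30 days: 1070 − 30 = 1040 left.
July 1994 has 31 days: 1040 − 31 = 1009 left.
August 1994 has 31 days: 1009 − 31 = 978 left.
September 1994 has 30 days: 978 − 30 = 948 left.
October 1994 has 31 days: 948 − 31 = 917 left.
November 1994 has 30 days: 917 − 30 = 887 left.
December 1994 has 31 days: 887 − 31 = 856 left.
January 1995 has 31 days: 856 − 31 = 825 left.
February 1995 has 28 days (1995 is not a leap year): 825 − 28 = 797 left.
March 1995 has 31 days: 797 − 31 = 766 left.
April 1995 has 30 days: 766 − 30 = 736 left.
May 1995 has 31 days: 736 − 31 = 705 left.
June 1995 has 30 days: 705 − 30 = 675 left.
July 1995 has 31 days: 675 − 31 = 644 left.
August 1995 has 31 days: 644 − 31 = 613 left.
September 1995 has 30 days: 613 − 30 = 583 left.
October 1995 has 31 days: 583 − 31 = 552 left.
November 1995 has 30 days: 552 − 30 = 522 left.
December 1995 has 31 days: 522 − 31 = 491 left.
January 1996 has 31 days: 491 − 31 = 460 left.
February 1996 has 29 days (1996 is a leap year): 460 − 29 = 431 left.
March 1996 has 31 days: 431 − 31 = 400 left.
April 1996 has 30 days: 400 − 30 = 370 left.
May 1996 has 31 days: 370 − 31 = 339 left.
June 1996 has 30 days: 339 − 30 = 309 left.
July 1996 has 31 days: 309 − 31 = 278 left.
August 1996 has 31 days: 278 − 31 = 247 left.
September 1996 has 30 days: 247 − 30 = 217 left.
October 1996 has 31 days: 217 − 31 = 186 left.
November 1996 has 30 days: 186 − 30 = 156 left.
December 1996 has 31 days: 156 − 31 = 125 left.
January 1997 has 31 days: 125 − 31 = 94 left.
February 1997 has 28 days (1997 is not a leap year): 94 − 28 = 66 left.
March 1997 has 31 days: 66 − 31 = 35 left.
April 1997 has 30 days: 35 − 30 = 5 left.
5 days into May 1997 → May 5, 1997.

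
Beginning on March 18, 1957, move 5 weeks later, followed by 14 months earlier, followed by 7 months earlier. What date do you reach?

July 22, 1955

Adding 5 weeks (= 35 days) from March 18, 1957:
March has 31 days, so 31 − 18 = 13 days remain after March 18, 1957; 35 − 13 = 22 left.
22 days into April 1957 → April 22, 1957.
Subtracting 14 months from April 22, 1957:
month 4 − 14 = -10, which is month 2 of year 1956 → February 1956.
Day 22 is valid in February, giving February 22, 1956.
Subtracting 7 months from February 22, 1956:
month 2 − 7 = -5, which is month 7 of year 1955 → July 1955.
Day 22 is valid in July, giving July 22, 1955.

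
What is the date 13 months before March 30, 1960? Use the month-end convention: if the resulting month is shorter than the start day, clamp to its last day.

Subtracting 13 months from March 30, 1960.
month 3 − 13 = -10, which is month 2 of year 1959 → February 1959.
February 1959 has only 28 days (1959 is not a leap year — relevant if February), and the start was day 30, so the date clamps to February 28, 1959.

February 28, 1959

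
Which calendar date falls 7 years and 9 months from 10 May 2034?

Counting forward 7 years and 9 months from May 10, 2034.
+7 years → 2041; month 5 + 9 = 14, which is month 2 of year 2042 → February 2042.
Day 10 is valid in February, giving February 10, 2042.

February 10, 2042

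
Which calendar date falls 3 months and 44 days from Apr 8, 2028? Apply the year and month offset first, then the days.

August 21, 2028

Counting forward 3 months and 44 days from April 8, 2028: first the month/year part, then the days.
month 4 + 3 = 7 → July 2028.
Day 8 is valid in July, giving July 8, 2028.
Now add 44 days from July 8, 2028.
July has 31 days, so 31 − 8 = 23 days remain after July 8, 2028; 44 − 23 = 21 left.
21 days into August 2028 → August 21, 2028.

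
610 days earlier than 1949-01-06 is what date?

May 7, 1947

Going back 610 days from January 6, 1949.
Going back 6 days from January 6, 1949 reaches the end of the previous month; 610 − 6 = 604 left.
December 1948 has 31 days: 604 − 31 = 573 left.
November 1948 has 30 days: 573 − 30 = 543 left.
October 1948 has 31 days: 543 − 31 = 512 left.
September 1948 has 30 days: 512 − 30 = 482 left.
August 1948 has 31 days: 482 − 31 = 451 left.
July 1948 has 31 days: 451 − 31 = 420 left.
June 1948 has 30 days: 420 − 30 = 390 left.
May 1948 has 31 days: 390 − 31 = 359 left.
April 1948 has 30 days: 359 − 30 = 329 left.
March 1948 has 31 days: 329 − 31 = 298 left.
February 1948 has 29 days (1948 is a leap year): 298 − 29 = 269 left.
January 1948 has 31 days: 269 − 31 = 238 left.
December 1947 has 31 days: 238 − 31 = 207 left.
November 1947 has 30 days: 207 − 30 = 177 left.
October 1947 has 31 days: 177 − 31 = 146 left.
September 1947 has 30 days: 146 − 30 = 116 left.
August 1947 has 31 days: 116 − 31 = 85 left.
July 1947 has 31 days: 85 − 31 = 54 left.
June 1947 has 30 days: 54 − 30 = 24 left.
May 1947 has 31 days; 31 − 24 = 7 → May 7, 1947.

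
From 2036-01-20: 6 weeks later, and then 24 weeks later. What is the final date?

August 17, 2036

Adding 6 weeks (= 42 days) from January 20, 2036:
January has 31 days, so 31 − 20 = 11 days remain after January 20, 2036; 42 − 11 = 31 left.
February 2036 has 29 days (2036 is a leap year): 31 − 29 = 2 left.
2 days into March 2036 → March 2, 2036.
Advancing 24 weeks (= 168 days) from March 2, 2036:
March has 31 days, so 31 − 2 = 29 days remain after March 2, 2036; 168 − 29 = 139 left.
April 2036 has 30 days: 139 − 30 = 109 left.
May 2036 has 31 days: 109 − 31 = 78 left.
June 2036 has 30 days: 78 − 30 = 48 left.
July 2036 has 31 days: 48 − 31 = 17 left.
17 days into August 2036 → August 17, 2036.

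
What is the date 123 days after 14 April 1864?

August 15, 1864

Adding 123 days from April 14, 1864.
April has 30 days, so 30 − 14 = 16 days remain after April 14, 1864; 123 − 16 = 107 left.
May 1864 has 31 days: 107 − 31 = 76 left.
June 1864 has 30 days: 76 − 30 = 46 left.
July 1864 has 31 days: 46 − 31 = 15 left.
15 days into August 1864 → August 15, 1864.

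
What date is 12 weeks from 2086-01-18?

Counting forward 12 weeks = 84 days from January 18, 2086.
January has 31 days, so 31 − 18 = 13 days remain after January 18, 2086; 84 − 13 = 71 left.
February 2086 has 28 days (2086 is not a leap year): 71 − 28 = 43 left.
March 2086 has 31 days: 43 − 31 = 12 left.
12 days into April 2086 → April 12, 2086.

April 12, 2086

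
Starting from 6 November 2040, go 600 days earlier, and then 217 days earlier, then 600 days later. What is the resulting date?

April 3, 2040

Going back 600 days from November 6, 2040:
Going back 6 days from November 6, 2040 reaches the end of the previous month; 600 − 6 = 594 left.
October 2040 has 31 days: 594 − 31 = 563 left.
September 2040 has 30 days: 563 − 30 = 533 left.
August 2040 has 31 days: 533 − 31 = 502 left.
July 2040 has 31 days: 502 − 31 = 471 left.
June 2040 has 30 days: 471 − 30 = 441 left.
May 2040 has 31 days: 441 − 31 = 410 left.
April 2040 has 30 days: 410 − 30 = 380 left.
March 2040 has 31 days: 380 − 31 = 349 left.
February 2040 has 29 days (2040 is a leap year): 349 − 29 = 320 left.
January 2040 has 31 days: 320 − 31 = 289 left.
December 2039 has 31 days: 289 − 31 = 258 left.
November 2039 has 30 days: 258 − 30 = 228 left.
October 2039 has 31 days: 228 − 31 = 197 left.
September 2039 has 30 days: 197 − 30 = 167 left.
August 2039 has 31 days: 167 − 31 = 136 left.
July 2039 has 31 days: 136 − 31 = 105 left.
June 2039 has 30 days: 105 − 30 = 75 left.
May 2039 has 31 days: 75 − 31 = 44 left.
April 2039 has 30 days: 44 − 30 = 14 left.
March 2039 has 31 days; 31 − 14 = 17 → March 17, 2039.
Going back 217 days from March 17, 2039:
Going back 17 days from March 17, 2039 reaches the end of the previous month; 217 − 17 = 200 left.
February 2039 has 28 days (2039 is not a leap year): 200 − 28 = 172 left.
January 2039 has 31 days: 172 − 31 = 141 left.
December 2038 has 31 days: 141 − 31 = 110 left.
November 2038 has 30 days: 110 − 30 = 80 left.
October 2038 has 31 days: 80 − 31 = 49 left.
September 2038 has 30 days: 49 − 30 = 19 left.
August 2038 has 31 days; 31 − 19 = 12 → August 12, 2038.
Counting forward 600 days from August 12, 2038:
August has 31 days, so 31 − 12 = 19 days remain after August 12, 2038; 600 − 19 = 581 left.
September 2038 has 30 days: 581 − 30 = 551 left.
October 2038 has 31 days: 551 − 31 = 520 left.
November 2038 has 30 days: 520 − 30 = 490 left.
December 2038 has 31 days: 490 − 31 = 459 left.
January 2039 has 31 days: 459 − 31 = 428 left.
February 2039 has 28 days (2039 is not a leap year): 428 − 28 = 400 left.
March 2039 has 31 days: 400 − 31 = 369 left.
April 2039 has 30 days: 369 − 30 = 339 left.
May 2039 has 31 days: 339 − 31 = 308 left.
June 2039 has 30 days: 308 − 30 = 278 left.
July 2039 has 31 days: 278 − 31 = 247 left.
August 2039 has 31 days: 247 − 31 = 216 left.
September 2039 has 30 days: 216 − 30 = 186 left.
October 2039 has 31 days: 186 − 31 = 155 left.
November 2039 has 30 days: 155 − 30 = 125 left.
December 2039 has 31 days: 125 − 31 = 94 left.
January 2040 has 31 days: 94 − 31 = 63 left.
February 2040 has 29 days (2040 is a leap year): 63 − 29 = 34 left.
March 2040 has 31 days: 34 − 31 = 3 left.
3 days into April 2040 → April 3, 2040.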